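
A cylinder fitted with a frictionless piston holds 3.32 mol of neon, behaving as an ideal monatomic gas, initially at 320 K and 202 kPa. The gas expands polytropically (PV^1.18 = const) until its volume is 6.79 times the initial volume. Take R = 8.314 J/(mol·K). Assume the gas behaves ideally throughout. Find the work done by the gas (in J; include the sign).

14300 J

V₁ = nRT₁/P₁ = 3.32×8.314×320/202 = 43.7 L.
Polytropic n=1.18: T₂ = T₁(V₁/V₂)^(n−1) = 320×(0.147)^0.18 = 227 K; P₂ = P₁(V₁/V₂)^n = 21.1 kPa.
W = (P₁V₁−P₂V₂)/(n−1) = (202×43.7−21.1×297)/0.18 = 14300 J.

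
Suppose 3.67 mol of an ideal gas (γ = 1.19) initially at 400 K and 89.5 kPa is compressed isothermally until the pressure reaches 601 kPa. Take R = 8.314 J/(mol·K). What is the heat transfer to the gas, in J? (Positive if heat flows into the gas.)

-23200 J

V₁ = nRT₁/P₁ = 3.67×8.314×400/89.5 = 136 L.
Isothermal: T stays 400 K; PV = const ⇒ V₂ = 20.3 L, P₂ = 601 kPa.
ΔU = 0 (ideal gas, T constant).
W = nRT ln(V₂/V₁) = 3.67×8.314×400×ln(0.149) = -23200 J.
Q = ΔU + W = -23200 J.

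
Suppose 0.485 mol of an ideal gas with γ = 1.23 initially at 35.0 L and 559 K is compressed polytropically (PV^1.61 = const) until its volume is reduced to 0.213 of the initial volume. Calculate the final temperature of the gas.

1440 K

P₁ = nRT₁/V₁ = 0.485×8.314×559/35.0 = 64.4 kPa.
Polytropic n=1.61: T₂ = T₁(V₁/V₂)^(n−1) = 559×(4.69)^0.61 = 1440 K; P₂ = P₁(V₁/V₂)^n = 777 kPa.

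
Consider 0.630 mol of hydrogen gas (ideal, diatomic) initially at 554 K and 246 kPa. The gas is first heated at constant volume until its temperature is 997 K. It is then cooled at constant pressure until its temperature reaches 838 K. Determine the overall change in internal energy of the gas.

3720 J

V₁ = nRT₁/P₁ = 0.630×8.314×554/246 = 11.8 L.
Step 1 — Isochoric: V stays 11.8 L; P/T = const ⇒ T₂ = 997 K, P₂ = 443 kPa.
W = 0 (no volume change).
ΔU = nCvΔT = 0.630×20.8×(997−554) = 5800 J.
Q = ΔU = 5800 J.
State after step 1: P = 443 kPa, V = 11.8 L, T = 997 K.
Step 2 — Isobaric: P stays 443 kPa; V/T = const ⇒ T₂ = 838 K, V₂ = 9.91 L.
W = PΔV = 443×(9.91−11.8) kPa·L = -833 J.
ΔU = nCvΔT = 0.630×20.8×(838−997) = -2080 J.
Q = ΔU + W = nCpΔT = -2910 J.
Net over both steps: W = -833 J, Q = 2890 J, ΔU = 3720 J.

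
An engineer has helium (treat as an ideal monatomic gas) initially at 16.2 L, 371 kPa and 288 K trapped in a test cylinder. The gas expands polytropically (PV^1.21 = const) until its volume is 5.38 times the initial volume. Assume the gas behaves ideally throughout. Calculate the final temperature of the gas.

202 K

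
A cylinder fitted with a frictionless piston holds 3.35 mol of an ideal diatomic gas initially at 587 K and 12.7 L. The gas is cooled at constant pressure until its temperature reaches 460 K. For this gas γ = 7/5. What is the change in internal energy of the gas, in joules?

P₁ = nRT₁/V₁ = 3.35×8.314×587/12.7 = 1290 kPa.
Isobaric: P stays 1290 kPa; V/T = const ⇒ T₂ = 460 K, V₂ = 9.95 L.
For an ideal gas ΔU = nCvΔT with Cv = (5/2)R = 20.8 J/(mol·K).
ΔU = 3.35×20.8×(460−587) = -8840 J.

-8840 J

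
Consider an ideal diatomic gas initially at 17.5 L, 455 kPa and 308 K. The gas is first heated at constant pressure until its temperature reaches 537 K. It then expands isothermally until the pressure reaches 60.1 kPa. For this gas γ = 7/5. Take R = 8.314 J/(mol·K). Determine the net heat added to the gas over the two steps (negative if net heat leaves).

48800 J

n = P₁V₁/(RT₁) = 455×17.5/(8.314×308) = 3.11 mol.
Step 1 — Isobaric: P stays 455 kPa; V/T = const ⇒ T₂ = 537 K, V₂ = 30.5 L.
W = PΔV = 455×(30.5−17.5) kPa·L = 5920 J.
ΔU = nCvΔT = 3.11×20.8×(537−308) = 14800 J.
Q = ΔU + W = nCpΔT = 20700 J.
State after step 1: P = 455 kPa, V = 30.5 L, T = 537 K.
Step 2 — Isothermal: T stays 537 K; PV = const ⇒ V₂ = 231 L, P₂ = 60.1 kPa.
ΔU = 0 (ideal gas, T constant).
W = nRT ln(V₂/V₁) = 3.11×8.314×537×ln(7.57) = 28100 J.
Q = ΔU + W = 28100 J.
Net over both steps: W = 34000 J, Q = 48800 J, ΔU = 14800 J.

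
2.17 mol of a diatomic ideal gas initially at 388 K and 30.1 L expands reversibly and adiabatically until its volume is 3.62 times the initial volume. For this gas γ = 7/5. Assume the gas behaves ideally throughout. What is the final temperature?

232 K

P₁ = nRT₁/V₁ = 2.17×8.314×388/30.1 = 233 kPa.
Adiabatic: TV^(γ−1) = const ⇒ T₂ = 388×(0.276)^0.400 = 232 K; PV^γ = const ⇒ P₂ = 38.4 kPa.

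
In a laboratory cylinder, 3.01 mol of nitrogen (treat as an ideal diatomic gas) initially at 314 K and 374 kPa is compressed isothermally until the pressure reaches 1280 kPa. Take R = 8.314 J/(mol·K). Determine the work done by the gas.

-9670 J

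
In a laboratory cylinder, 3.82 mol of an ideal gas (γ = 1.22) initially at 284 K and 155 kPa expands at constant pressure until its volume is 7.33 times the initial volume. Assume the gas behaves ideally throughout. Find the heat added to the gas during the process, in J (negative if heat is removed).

317000 J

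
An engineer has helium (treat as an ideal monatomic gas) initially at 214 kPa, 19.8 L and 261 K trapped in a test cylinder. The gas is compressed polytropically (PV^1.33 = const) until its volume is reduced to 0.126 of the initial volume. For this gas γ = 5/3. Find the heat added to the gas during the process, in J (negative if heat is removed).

n = P₁V₁/(RT₁) = 214×19.8/(8.314×261) = 1.95 mol.
Polytropic n=1.33: T₂ = T₁(V₁/V₂)^(n−1) = 261×(7.94)^0.33 = 517 K; P₂ = P₁(V₁/V₂)^n = 3360 kPa.
W = (P₁V₁−P₂V₂)/(n−1) = (214×19.8−3360×2.49)/0.33 = -12600 J.
ΔU = nCvΔT = 1.95×12.5×(517−261) = 6230 J.
Q = ΔU + W = -6360 J.

-6360 J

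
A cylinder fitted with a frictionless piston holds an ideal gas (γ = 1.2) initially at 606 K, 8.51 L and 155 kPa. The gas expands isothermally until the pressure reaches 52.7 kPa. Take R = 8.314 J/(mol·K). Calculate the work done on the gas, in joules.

n = P₁V₁/(RT₁) = 155×8.51/(8.314×606) = 0.262 mol.
Isothermal: T stays 606 K; PV = const ⇒ V₂ = 25.0 L, P₂ = 52.7 kPa.
W = nRT ln(V₂/V₁) = 0.262×8.314×606×ln(2.94) = 1420 J.
Work done on the gas = −W_by = -1420 J.

-1420 J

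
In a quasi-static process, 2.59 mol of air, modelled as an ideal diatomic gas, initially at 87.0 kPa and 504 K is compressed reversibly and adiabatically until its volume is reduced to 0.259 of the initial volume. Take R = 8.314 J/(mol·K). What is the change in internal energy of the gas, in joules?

V₁ = nRT₁/P₁ = 2.59×8.314×504/87.0 = 125 L.
Adiabatic: TV^(γ−1) = const ⇒ T₂ = 504×(3.86)^0.400 = 865 K; PV^γ = const ⇒ P₂ = 577 kPa.
For an ideal gas ΔU = nCvΔT with Cv = (5/2)R = 20.8 J/(mol·K).
ΔU = 2.59×20.8×(865−504) = 19400 J.

19400 J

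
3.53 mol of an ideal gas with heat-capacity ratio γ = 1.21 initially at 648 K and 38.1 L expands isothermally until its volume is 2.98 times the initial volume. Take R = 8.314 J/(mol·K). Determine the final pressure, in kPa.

168 kPa

P₁ = nRT₁/V₁ = 3.53×8.314×648/38.1 = 499 kPa.
Isothermal: T stays 648 K; PV = const ⇒ V₂ = 114 L, P₂ = 168 kPa.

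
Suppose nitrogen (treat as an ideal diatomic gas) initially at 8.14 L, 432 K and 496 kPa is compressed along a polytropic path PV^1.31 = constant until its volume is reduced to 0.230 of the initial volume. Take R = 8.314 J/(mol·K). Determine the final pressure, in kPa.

Polytropic n=1.31: T₂ = T₁(V₁/V₂)^(n−1) = 432×(4.35)^0.31 = 681 K; P₂ = P₁(V₁/V₂)^n = 3400 kPa.

3400 kPa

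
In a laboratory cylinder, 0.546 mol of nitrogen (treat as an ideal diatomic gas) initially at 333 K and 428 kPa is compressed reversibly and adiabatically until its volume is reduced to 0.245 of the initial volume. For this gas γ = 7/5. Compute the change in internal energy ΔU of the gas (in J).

V₁ = nRT₁/P₁ = 0.546×8.314×333/428 = 3.53 L.
Adiabatic: TV^(γ−1) = const ⇒ T₂ = 333×(4.08)^0.400 = 584 K; PV^γ = const ⇒ P₂ = 3070 kPa.
For an ideal gas ΔU = nCvΔT with Cv = (5/2)R = 20.8 J/(mol·K).
ΔU = 0.546×20.8×(584−333) = 2850 J.

2850 J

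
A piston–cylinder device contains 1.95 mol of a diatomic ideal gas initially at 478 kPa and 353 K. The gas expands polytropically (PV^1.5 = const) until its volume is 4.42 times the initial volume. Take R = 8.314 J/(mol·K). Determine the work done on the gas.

-6000 J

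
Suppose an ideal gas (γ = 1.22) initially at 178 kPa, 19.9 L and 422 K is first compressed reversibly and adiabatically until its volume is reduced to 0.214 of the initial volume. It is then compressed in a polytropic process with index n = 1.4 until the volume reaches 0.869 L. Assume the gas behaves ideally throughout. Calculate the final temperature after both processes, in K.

1120 K

n = P₁V₁/(RT₁) = 178×19.9/(8.314×422) = 1.01 mol.
Step 1 — Adiabatic: TV^(γ−1) = const ⇒ T₂ = 422×(4.67)^0.220 = 592 K; PV^γ = const ⇒ P₂ = 1170 kPa.
ΔU = nCvΔT = 1.01×37.8×(592−422) = 6500 J.
Q = 0 for an adiabatic process, so W = −ΔU = -6500 J.
State after step 1: P = 1170 kPa, V = 4.26 L, T = 592 K.
Step 2 — Polytropic n=1.4: T₂ = T₁(V₁/V₂)^(n−1) = 592×(4.90)^0.40 = 1120 K; P₂ = P₁(V₁/V₂)^n = 10800 kPa.
W = (P₁V₁−P₂V₂)/(n−1) = (1170×4.26−10800×0.869)/0.40 = -11000 J.
ΔU = nCvΔT = 1.01×37.8×(1120−592) = 20100 J.
Q = ΔU + W = 9040 J.
Net over both steps: W = -17500 J, Q = 9040 J, ΔU = 26600 J.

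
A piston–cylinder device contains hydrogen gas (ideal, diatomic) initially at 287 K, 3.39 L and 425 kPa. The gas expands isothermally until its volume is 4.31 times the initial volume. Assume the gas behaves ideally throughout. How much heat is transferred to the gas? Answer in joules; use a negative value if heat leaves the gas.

2100 J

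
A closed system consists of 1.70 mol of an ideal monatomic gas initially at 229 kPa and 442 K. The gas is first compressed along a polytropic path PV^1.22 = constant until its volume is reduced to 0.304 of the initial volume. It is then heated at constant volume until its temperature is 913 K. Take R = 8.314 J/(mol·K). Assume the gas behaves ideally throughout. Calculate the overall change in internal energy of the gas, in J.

V₁ = nRT₁/P₁ = 1.70×8.314×442/229 = 27.3 L.
Step 1 — Polytropic n=1.22: T₂ = T₁(V₁/V₂)^(n−1) = 442×(3.29)^0.22 = 574 K; P₂ = P₁(V₁/V₂)^n = 979 kPa.
W = (P₁V₁−P₂V₂)/(n−1) = (229×27.3−979×8.29)/0.22 = -8500 J.
ΔU = nCvΔT = 1.70×12.5×(574−442) = 2810 J.
Q = ΔU + W = -5700 J.
State after step 1: P = 979 kPa, V = 8.29 L, T = 574 K.
Step 2 — Isochoric: V stays 8.29 L; P/T = const ⇒ T₂ = 913 K, P₂ = 1560 kPa.
W = 0 (no volume change).
ΔU = nCvΔT = 1.70×12.5×(913−574) = 7180 J.
Q = ΔU = 7180 J.
Net over both steps: W = -8500 J, Q = 1480 J, ΔU = 9990 J.

9990 J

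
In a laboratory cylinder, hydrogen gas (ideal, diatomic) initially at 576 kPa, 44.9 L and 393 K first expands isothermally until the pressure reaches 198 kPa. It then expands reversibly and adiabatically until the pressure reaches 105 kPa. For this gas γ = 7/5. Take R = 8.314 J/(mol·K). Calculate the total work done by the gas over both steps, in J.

n = P₁V₁/(RT₁) = 576×44.9/(8.314×393) = 7.92 mol.
Step 1 — Isothermal: T stays 393 K; PV = const ⇒ V₂ = 131 L, P₂ = 198 kPa.
ΔU = 0 (ideal gas, T constant).
W = nRT ln(V₂/V₁) = 7.92×8.314×393×ln(2.91) = 27600 J.
Q = ΔU + W = 27600 J.
State after step 1: P = 198 kPa, V = 131 L, T = 393 K.
Step 2 — Adiabatic: T₂/T₁ = (P₂/P₁)^((γ−1)/γ) ⇒ T₂ = 393×(0.530)^0.286 = 328 K; V₂ = 205 L.
ΔU = nCvΔT = 7.92×20.8×(328−393) = -10700 J.
Q = 0 for an adiabatic process, so W = −ΔU = 10700 J.
Net over both steps: W = 38300 J, Q = 27600 J, ΔU = -10700 J.

38300 J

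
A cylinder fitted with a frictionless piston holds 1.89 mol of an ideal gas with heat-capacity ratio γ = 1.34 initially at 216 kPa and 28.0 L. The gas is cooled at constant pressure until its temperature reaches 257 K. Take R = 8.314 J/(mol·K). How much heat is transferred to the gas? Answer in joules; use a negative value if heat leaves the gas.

-7920 J

T₁ = P₁V₁/(nR) = 216×28.0/(1.89×8.314) = 385 K.
Isobaric: P stays 216 kPa; V/T = const ⇒ T₂ = 257 K, V₂ = 18.7 L.
W = PΔV = 216×(18.7−28.0) kPa·L = -2010 J.
ΔU = nCvΔT = 1.89×24.5×(257−385) = -5910 J.
Q = ΔU + W = nCpΔT = -7920 J.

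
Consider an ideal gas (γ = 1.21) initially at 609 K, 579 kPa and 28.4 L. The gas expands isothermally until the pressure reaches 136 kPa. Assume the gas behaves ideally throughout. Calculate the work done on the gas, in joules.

-23800 J

n = P₁V₁/(RT₁) = 579×28.4/(8.314×609) = 3.25 mol.
Isothermal: T stays 609 K; PV = const ⇒ V₂ = 121 L, P₂ = 136 kPa.
W = nRT ln(V₂/V₁) = 3.25×8.314×609×ln(4.26) = 23800 J.
Work done on the gas = −W_by = -23800 J.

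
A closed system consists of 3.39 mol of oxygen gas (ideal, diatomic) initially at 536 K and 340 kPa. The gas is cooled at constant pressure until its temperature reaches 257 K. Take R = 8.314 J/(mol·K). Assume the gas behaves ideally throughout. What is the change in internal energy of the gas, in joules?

V₁ = nRT₁/P₁ = 3.39×8.314×536/340 = 44.4 L.
Isobaric: P stays 340 kPa; V/T = const ⇒ T₂ = 257 K, V₂ = 21.3 L.
For an ideal gas ΔU = nCvΔT with Cv = (5/2)R = 20.8 J/(mol·K).
ΔU = 3.39×20.8×(257−536) = -19700 J.

-19700 J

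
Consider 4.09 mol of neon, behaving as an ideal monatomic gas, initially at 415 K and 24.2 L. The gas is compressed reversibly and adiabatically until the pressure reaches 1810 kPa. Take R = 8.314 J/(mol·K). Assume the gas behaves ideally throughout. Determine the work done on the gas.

P₁ = nRT₁/V₁ = 4.09×8.314×415/24.2 = 583 kPa.
Adiabatic: T₂/T₁ = (P₂/P₁)^((γ−1)/γ) ⇒ T₂ = 415×(3.10)^0.400 = 653 K; V₂ = 12.3 L.
ΔU = nCvΔT = 4.09×12.5×(653−415) = 12100 J.
Q = 0 for an adiabatic process, so W = −ΔU = -12100 J.
Work done on the gas = −W_by = 12100 J.

12100 J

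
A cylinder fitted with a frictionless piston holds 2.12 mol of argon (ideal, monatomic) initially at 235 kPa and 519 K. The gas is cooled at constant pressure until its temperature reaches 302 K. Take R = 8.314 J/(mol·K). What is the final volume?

22.7 L

V₁ = nRT₁/P₁ = 2.12×8.314×519/235 = 38.9 L.
Isobaric: P stays 235 kPa; V/T = const ⇒ T₂ = 302 K, V₂ = 22.7 L.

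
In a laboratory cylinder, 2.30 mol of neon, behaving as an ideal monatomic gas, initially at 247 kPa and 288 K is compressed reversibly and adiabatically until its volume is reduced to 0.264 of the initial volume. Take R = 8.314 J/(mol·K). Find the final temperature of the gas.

V₁ = nRT₁/P₁ = 2.30×8.314×288/247 = 22.3 L.
Adiabatic: TV^(γ−1) = const ⇒ T₂ = 288×(3.79)^0.667 = 700 K; PV^γ = const ⇒ P₂ = 2270 kPa.

700 K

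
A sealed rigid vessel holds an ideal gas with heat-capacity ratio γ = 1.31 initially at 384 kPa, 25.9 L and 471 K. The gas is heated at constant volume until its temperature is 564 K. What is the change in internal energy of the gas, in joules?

n = P₁V₁/(RT₁) = 384×25.9/(8.314×471) = 2.54 mol.
Isochoric: V stays 25.9 L; P/T = const ⇒ T₂ = 564 K, P₂ = 460 kPa.
For an ideal gas ΔU = nCvΔT with Cv = R/(γ−1) = 26.8 J/(mol·K).
ΔU = 2.54×26.8×(564−471) = 6330 J.

6330 J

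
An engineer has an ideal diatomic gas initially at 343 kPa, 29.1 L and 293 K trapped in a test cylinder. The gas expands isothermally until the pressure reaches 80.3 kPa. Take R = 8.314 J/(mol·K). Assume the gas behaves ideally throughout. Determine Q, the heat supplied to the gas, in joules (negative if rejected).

14500 J

n = P₁V₁/(RT₁) = 343×29.1/(8.314×293) = 4.10 mol.
Isothermal: T stays 293 K; PV = const ⇒ V₂ = 124 L, P₂ = 80.3 kPa.
ΔU = 0 (ideal gas, T constant).
W = nRT ln(V₂/V₁) = 4.10×8.314×293×ln(4.27) = 14500 J.
Q = ΔU + W = 14500 J.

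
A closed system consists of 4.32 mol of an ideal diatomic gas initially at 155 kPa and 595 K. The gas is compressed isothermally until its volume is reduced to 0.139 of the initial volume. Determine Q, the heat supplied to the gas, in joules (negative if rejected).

-42200 J

V₁ = nRT₁/P₁ = 4.32×8.314×595/155 = 138 L.
Isothermal: T stays 595 K; PV = const ⇒ V₂ = 19.2 L, P₂ = 1120 kPa.
ΔU = 0 (ideal gas, T constant).
W = nRT ln(V₂/V₁) = 4.32×8.314×595×ln(0.139) = -42200 J.
Q = ΔU + W = -42200 J.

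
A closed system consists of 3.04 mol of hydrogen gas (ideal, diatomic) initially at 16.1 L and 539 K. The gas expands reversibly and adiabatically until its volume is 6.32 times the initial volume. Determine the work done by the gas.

17800 J

P₁ = nRT₁/V₁ = 3.04×8.314×539/16.1 = 846 kPa.
Adiabatic: TV^(γ−1) = const ⇒ T₂ = 539×(0.158)^0.400 = 258 K; PV^γ = const ⇒ P₂ = 64.0 kPa.
ΔU = nCvΔT = 3.04×20.8×(258−539) = -17800 J.
Q = 0 for an adiabatic process, so W = −ΔU = 17800 J.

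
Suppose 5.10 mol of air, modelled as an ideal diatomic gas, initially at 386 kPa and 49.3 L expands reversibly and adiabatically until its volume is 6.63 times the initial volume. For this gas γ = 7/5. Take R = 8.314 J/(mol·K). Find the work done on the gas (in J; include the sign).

T₁ = P₁V₁/(nR) = 386×49.3/(5.10×8.314) = 449 K.
Adiabatic: TV^(γ−1) = const ⇒ T₂ = 449×(0.151)^0.400 = 211 K; PV^γ = const ⇒ P₂ = 27.3 kPa.
ΔU = nCvΔT = 5.10×20.8×(211−449) = -25300 J.
Q = 0 for an adiabatic process, so W = −ΔU = 25300 J.
Work done on the gas = −W_by = -25300 J.

-25300 J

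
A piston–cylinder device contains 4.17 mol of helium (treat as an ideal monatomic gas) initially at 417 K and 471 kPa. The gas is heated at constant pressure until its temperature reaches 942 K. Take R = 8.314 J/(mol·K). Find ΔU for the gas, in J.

V₁ = nRT₁/P₁ = 4.17×8.314×417/471 = 30.7 L.
Isobaric: P stays 471 kPa; V/T = const ⇒ T₂ = 942 K, V₂ = 69.3 L.
For an ideal gas ΔU = nCvΔT with Cv = (3/2)R = 12.5 J/(mol·K).
ΔU = 4.17×12.5×(942−417) = 27300 J.

27300 J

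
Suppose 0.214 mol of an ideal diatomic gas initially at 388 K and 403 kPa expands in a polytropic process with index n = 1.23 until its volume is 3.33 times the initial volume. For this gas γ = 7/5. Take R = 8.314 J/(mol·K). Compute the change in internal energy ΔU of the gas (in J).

-417 J

V₁ = nRT₁/P₁ = 0.214×8.314×388/403 = 1.71 L.
Polytropic n=1.23: T₂ = T₁(V₁/V₂)^(n−1) = 388×(0.300)^0.23 = 294 K; P₂ = P₁(V₁/V₂)^n = 91.8 kPa.
For an ideal gas ΔU = nCvΔT with Cv = (5/2)R = 20.8 J/(mol·K).
ΔU = 0.214×20.8×(294−388) = -417 J.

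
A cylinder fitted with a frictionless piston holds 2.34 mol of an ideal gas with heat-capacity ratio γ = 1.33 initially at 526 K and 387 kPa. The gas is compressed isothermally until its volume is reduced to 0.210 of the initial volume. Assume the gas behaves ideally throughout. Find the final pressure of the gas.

V₁ = nRT₁/P₁ = 2.34×8.314×526/387 = 26.4 L.
Isothermal: T stays 526 K; PV = const ⇒ V₂ = 5.55 L, P₂ = 1840 kPa.

1840 kPa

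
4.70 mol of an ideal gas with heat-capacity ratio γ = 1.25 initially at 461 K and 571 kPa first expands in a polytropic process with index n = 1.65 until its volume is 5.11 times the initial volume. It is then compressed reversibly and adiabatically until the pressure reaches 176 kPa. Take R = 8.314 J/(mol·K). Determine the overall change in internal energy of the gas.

-38300 J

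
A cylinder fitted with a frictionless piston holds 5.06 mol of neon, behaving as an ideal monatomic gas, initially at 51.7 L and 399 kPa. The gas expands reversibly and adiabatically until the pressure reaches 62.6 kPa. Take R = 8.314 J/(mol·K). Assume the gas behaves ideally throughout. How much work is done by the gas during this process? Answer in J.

T₁ = P₁V₁/(nR) = 399×51.7/(5.06×8.314) = 490 K.
Adiabatic: T₂/T₁ = (P₂/P₁)^((γ−1)/γ) ⇒ T₂ = 490×(0.157)^0.400 = 234 K; V₂ = 157 L.
ΔU = nCvΔT = 5.06×12.5×(234−490) = -16200 J.
Q = 0 for an adiabatic process, so W = −ΔU = 16200 J.

16200 J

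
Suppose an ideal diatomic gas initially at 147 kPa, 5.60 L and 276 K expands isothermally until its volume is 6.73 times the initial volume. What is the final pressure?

Isothermal: T stays 276 K; PV = const ⇒ V₂ = 37.7 L, P₂ = 21.8 kPa.

21.8 kPa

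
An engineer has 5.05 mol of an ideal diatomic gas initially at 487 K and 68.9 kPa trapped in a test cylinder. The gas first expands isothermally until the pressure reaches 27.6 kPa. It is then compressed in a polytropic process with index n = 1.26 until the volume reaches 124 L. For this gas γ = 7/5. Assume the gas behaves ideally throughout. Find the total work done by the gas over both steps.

-27800 J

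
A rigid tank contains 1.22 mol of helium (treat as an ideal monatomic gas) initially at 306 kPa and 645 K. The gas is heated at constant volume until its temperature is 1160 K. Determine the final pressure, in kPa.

V₁ = nRT₁/P₁ = 1.22×8.314×645/306 = 21.4 L.
Isochoric: V stays 21.4 L; P/T = const ⇒ T₂ = 1160 K, P₂ = 550 kPa.

550 kPa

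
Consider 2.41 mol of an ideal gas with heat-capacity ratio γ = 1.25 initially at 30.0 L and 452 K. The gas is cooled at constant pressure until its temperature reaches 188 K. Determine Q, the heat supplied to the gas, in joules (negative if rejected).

-26400 J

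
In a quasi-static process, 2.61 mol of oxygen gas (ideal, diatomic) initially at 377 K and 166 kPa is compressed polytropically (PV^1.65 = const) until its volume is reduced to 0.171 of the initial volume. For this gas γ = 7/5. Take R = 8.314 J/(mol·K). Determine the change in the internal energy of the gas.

44000 J

V₁ = nRT₁/P₁ = 2.61×8.314×377/166 = 49.3 L.
Polytropic n=1.65: T₂ = T₁(V₁/V₂)^(n−1) = 377×(5.85)^0.65 = 1190 K; P₂ = P₁(V₁/V₂)^n = 3060 kPa.
For an ideal gas ΔU = nCvΔT with Cv = (5/2)R = 20.8 J/(mol·K).
ΔU = 2.61×20.8×(1190−377) = 44000 J.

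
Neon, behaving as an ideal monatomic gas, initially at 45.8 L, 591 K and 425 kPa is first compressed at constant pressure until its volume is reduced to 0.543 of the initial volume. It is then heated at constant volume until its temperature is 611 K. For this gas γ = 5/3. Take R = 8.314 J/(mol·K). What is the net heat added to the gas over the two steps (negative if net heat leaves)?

-7910 J

n = P₁V₁/(RT₁) = 425×45.8/(8.314×591) = 3.96 mol.
Step 1 — Isobaric: P stays 425 kPa; V/T = const ⇒ T₂ = 321 K, V₂ = 24.9 L.
W = PΔV = 425×(24.9−45.8) kPa·L = -8900 J.
ΔU = nCvΔT = 3.96×12.5×(321−591) = -13300 J.
Q = ΔU + W = nCpΔT = -22200 J.
State after step 1: P = 425 kPa, V = 24.9 L, T = 321 K.
Step 2 — Isochoric: V stays 24.9 L; P/T = const ⇒ T₂ = 611 K, P₂ = 809 kPa.
W = 0 (no volume change).
ΔU = nCvΔT = 3.96×12.5×(611−321) = 14300 J.
Q = ΔU = 14300 J.
Net over both steps: W = -8900 J, Q = -7910 J, ΔU = 988 J.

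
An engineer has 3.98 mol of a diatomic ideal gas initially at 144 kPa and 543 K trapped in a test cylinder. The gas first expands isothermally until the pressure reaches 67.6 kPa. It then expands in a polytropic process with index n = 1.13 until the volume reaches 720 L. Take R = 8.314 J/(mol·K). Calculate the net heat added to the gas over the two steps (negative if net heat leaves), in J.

V₁ = nRT₁/P₁ = 3.98×8.314×543/144 = 125 L.
Step 1 — Isothermal: T stays 543 K; PV = const ⇒ V₂ = 266 L, P₂ = 67.6 kPa.
ΔU = 0 (ideal gas, T constant).
W = nRT ln(V₂/V₁) = 3.98×8.314×543×ln(2.13) = 13600 J.
Q = ΔU + W = 13600 J.
State after step 1: P = 67.6 kPa, V = 266 L, T = 543 K.
Step 2 — Polytropic n=1.13: T₂ = T₁(V₁/V₂)^(n−1) = 543×(0.369)^0.13 = 477 K; P₂ = P₁(V₁/V₂)^n = 21.9 kPa.
W = (P₁V₁−P₂V₂)/(n−1) = (67.6×266−21.9×720)/0.13 = 16800 J.
ΔU = nCvΔT = 3.98×20.8×(477−543) = -5460 J.
Q = ΔU + W = 11300 J.
Net over both steps: W = 30400 J, Q = 24900 J, ΔU = -5460 J.

24900 J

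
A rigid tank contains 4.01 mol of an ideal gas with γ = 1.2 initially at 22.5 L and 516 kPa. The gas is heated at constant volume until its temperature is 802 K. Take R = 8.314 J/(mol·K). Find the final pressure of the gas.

T₁ = P₁V₁/(nR) = 516×22.5/(4.01×8.314) = 348 K.
Isochoric: V stays 22.5 L; P/T = const ⇒ T₂ = 802 K, P₂ = 1190 kPa.

1190 kPa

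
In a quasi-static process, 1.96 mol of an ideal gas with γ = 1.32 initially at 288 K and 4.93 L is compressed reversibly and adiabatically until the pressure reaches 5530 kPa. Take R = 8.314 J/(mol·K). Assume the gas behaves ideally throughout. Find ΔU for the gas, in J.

P₁ = nRT₁/V₁ = 1.96×8.314×288/4.93 = 952 kPa.
Adiabatic: T₂/T₁ = (P₂/P₁)^((γ−1)/γ) ⇒ T₂ = 288×(5.81)^0.242 = 441 K; V₂ = 1.30 L.
For an ideal gas ΔU = nCvΔT with Cv = R/(γ−1) = 26.0 J/(mol·K).
ΔU = 1.96×26.0×(441−288) = 7800 J.

7800 J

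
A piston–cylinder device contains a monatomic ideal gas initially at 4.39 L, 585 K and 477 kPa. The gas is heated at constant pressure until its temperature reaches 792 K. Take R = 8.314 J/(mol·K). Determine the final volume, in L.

5.94 L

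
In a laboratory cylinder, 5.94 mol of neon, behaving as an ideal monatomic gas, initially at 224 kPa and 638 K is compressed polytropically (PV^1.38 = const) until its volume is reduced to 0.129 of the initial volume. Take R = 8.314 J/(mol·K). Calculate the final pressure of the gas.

3780 kPa

V₁ = nRT₁/P₁ = 5.94×8.314×638/224 = 141 L.
Polytropic n=1.38: T₂ = T₁(V₁/V₂)^(n−1) = 638×(7.75)^0.38 = 1390 K; P₂ = P₁(V₁/V₂)^n = 3780 kPa.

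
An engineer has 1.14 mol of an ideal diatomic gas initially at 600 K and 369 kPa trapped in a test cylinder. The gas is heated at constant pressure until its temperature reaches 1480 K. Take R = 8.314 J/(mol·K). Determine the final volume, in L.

38.0 L

V₁ = nRT₁/P₁ = 1.14×8.314×600/369 = 15.4 L.
Isobaric: P stays 369 kPa; V/T = const ⇒ T₂ = 1480 K, V₂ = 38.0 L.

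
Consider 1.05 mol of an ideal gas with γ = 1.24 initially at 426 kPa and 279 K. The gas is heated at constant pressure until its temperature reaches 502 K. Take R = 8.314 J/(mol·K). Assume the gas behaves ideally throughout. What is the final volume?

10.3 L

V₁ = nRT₁/P₁ = 1.05×8.314×279/426 = 5.72 L.
Isobaric: P stays 426 kPa; V/T = const ⇒ T₂ = 502 K, V₂ = 10.3 L.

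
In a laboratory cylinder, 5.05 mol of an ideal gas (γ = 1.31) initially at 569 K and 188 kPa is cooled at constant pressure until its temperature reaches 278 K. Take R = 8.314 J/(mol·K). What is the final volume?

62.1 L

V₁ = nRT₁/P₁ = 5.05×8.314×569/188 = 127 L.
Isobaric: P stays 188 kPa; V/T = const ⇒ T₂ = 278 K, V₂ = 62.1 L.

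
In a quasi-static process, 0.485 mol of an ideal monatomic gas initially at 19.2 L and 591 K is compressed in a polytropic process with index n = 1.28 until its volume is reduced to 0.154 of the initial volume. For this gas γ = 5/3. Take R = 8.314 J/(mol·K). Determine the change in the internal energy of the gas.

P₁ = nRT₁/V₁ = 0.485×8.314×591/19.2 = 124 kPa.
Polytropic n=1.28: T₂ = T₁(V₁/V₂)^(n−1) = 591×(6.49)^0.28 = 998 K; P₂ = P₁(V₁/V₂)^n = 1360 kPa.
For an ideal gas ΔU = nCvΔT with Cv = (3/2)R = 12.5 J/(mol·K).
ΔU = 0.485×12.5×(998−591) = 2460 J.

2460 J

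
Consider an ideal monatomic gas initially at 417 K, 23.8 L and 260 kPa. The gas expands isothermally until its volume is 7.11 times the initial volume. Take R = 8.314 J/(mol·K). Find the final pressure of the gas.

Isothermal: T stays 417 K; PV = const ⇒ V₂ = 169 L, P₂ = 36.6 kPa.

36.6 kPa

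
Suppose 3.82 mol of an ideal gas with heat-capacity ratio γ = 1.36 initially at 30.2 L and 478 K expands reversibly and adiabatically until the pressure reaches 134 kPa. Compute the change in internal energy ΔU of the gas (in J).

P₁ = nRT₁/V₁ = 3.82×8.314×478/30.2 = 503 kPa.
Adiabatic: T₂/T₁ = (P₂/P₁)^((γ−1)/γ) ⇒ T₂ = 478×(0.267)^0.265 = 337 K; V₂ = 79.8 L.
For an ideal gas ΔU = nCvΔT with Cv = R/(γ−1) = 23.1 J/(mol·K).
ΔU = 3.82×23.1×(337−478) = -12500 J.

-12500 J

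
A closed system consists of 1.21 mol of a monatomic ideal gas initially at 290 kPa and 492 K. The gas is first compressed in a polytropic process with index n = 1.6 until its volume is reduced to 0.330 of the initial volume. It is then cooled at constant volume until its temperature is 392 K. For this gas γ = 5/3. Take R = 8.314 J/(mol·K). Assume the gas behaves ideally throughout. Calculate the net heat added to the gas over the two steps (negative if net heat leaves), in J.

-9300 J

V₁ = nRT₁/P₁ = 1.21×8.314×492/290 = 17.1 L.
Step 1 — Polytropic n=1.6: T₂ = T₁(V₁/V₂)^(n−1) = 492×(3.03)^0.60 = 957 K; P₂ = P₁(V₁/V₂)^n = 1710 kPa.
W = (P₁V₁−P₂V₂)/(n−1) = (290×17.1−1710×5.63)/0.60 = -7790 J.
ΔU = nCvΔT = 1.21×12.5×(957−492) = 7010 J.
Q = ΔU + W = -779 J.
State after step 1: P = 1710 kPa, V = 5.63 L, T = 957 K.
Step 2 — Isochoric: V stays 5.63 L; P/T = const ⇒ T₂ = 392 K, P₂ = 700 kPa.
W = 0 (no volume change).
ΔU = nCvΔT = 1.21×12.5×(392−957) = -8520 J.
Q = ΔU = -8520 J.
Net over both steps: W = -7790 J, Q = -9300 J, ΔU = -1510 J.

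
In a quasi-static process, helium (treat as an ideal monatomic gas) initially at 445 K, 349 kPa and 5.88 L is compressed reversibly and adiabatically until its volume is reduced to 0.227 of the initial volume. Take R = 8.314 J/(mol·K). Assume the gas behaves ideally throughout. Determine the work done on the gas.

5190 J

n = P₁V₁/(RT₁) = 349×5.88/(8.314×445) = 0.555 mol.
Adiabatic: TV^(γ−1) = const ⇒ T₂ = 445×(4.41)^0.667 = 1200 K; PV^γ = const ⇒ P₂ = 4130 kPa.
ΔU = nCvΔT = 0.555×12.5×(1200−445) = 5190 J.
Q = 0 for an adiabatic process, so W = −ΔU = -5190 J.
Work done on the gas = −W_by = 5190 J.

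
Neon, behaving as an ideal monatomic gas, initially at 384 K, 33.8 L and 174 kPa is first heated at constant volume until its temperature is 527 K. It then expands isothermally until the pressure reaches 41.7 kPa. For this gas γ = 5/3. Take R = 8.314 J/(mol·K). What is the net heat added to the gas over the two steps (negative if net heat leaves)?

n = P₁V₁/(RT₁) = 174×33.8/(8.314×384) = 1.84 mol.
Step 1 — Isochoric: V stays 33.8 L; P/T = const ⇒ T₂ = 527 K, P₂ = 239 kPa.
W = 0 (no volume change).
ΔU = nCvΔT = 1.84×12.5×(527−384) = 3290 J.
Q = ΔU = 3290 J.
State after step 1: P = 239 kPa, V = 33.8 L, T = 527 K.
Step 2 — Isothermal: T stays 527 K; PV = const ⇒ V₂ = 194 L, P₂ = 41.7 kPa.
ΔU = 0 (ideal gas, T constant).
W = nRT ln(V₂/V₁) = 1.84×8.314×527×ln(5.73) = 14100 J.
Q = ΔU + W = 14100 J.
Net over both steps: W = 14100 J, Q = 17400 J, ΔU = 3290 J.

17400 J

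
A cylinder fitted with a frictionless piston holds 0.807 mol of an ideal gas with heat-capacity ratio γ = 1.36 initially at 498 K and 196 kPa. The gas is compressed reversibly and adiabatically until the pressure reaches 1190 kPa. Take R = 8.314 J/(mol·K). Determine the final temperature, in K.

803 K

V₁ = nRT₁/P₁ = 0.807×8.314×498/196 = 17.0 L.
Adiabatic: T₂/T₁ = (P₂/P₁)^((γ−1)/γ) ⇒ T₂ = 498×(6.07)^0.265 = 803 K; V₂ = 4.53 L.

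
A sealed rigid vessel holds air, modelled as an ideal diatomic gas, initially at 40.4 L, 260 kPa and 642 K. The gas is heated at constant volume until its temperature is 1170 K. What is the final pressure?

Isochoric: V stays 40.4 L; P/T = const ⇒ T₂ = 1170 K, P₂ = 474 kPa.

474 kPa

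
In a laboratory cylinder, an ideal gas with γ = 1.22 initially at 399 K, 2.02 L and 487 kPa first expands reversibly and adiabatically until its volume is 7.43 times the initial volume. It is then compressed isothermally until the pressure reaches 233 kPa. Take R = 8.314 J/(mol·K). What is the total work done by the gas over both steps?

513 J

n = P₁V₁/(RT₁) = 487×2.02/(8.314×399) = 0.297 mol.
Step 1 — Adiabatic: TV^(γ−1) = const ⇒ T₂ = 399×(0.135)^0.220 = 257 K; PV^γ = const ⇒ P₂ = 42.2 kPa.
ΔU = nCvΔT = 0.297×37.8×(257−399) = -1600 J.
Q = 0 for an adiabatic process, so W = −ΔU = 1600 J.
State after step 1: P = 42.2 kPa, V = 15.0 L, T = 257 K.
Step 2 — Isothermal: T stays 257 K; PV = const ⇒ V₂ = 2.72 L, P₂ = 233 kPa.
ΔU = 0 (ideal gas, T constant).
W = nRT ln(V₂/V₁) = 0.297×8.314×257×ln(0.181) = -1080 J.
Q = ΔU + W = -1080 J.
Net over both steps: W = 513 J, Q = -1080 J, ΔU = -1600 J.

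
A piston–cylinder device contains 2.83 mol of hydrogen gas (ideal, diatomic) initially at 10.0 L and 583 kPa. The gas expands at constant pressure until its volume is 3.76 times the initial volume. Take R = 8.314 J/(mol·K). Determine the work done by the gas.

T₁ = P₁V₁/(nR) = 583×10.0/(2.83×8.314) = 248 K.
Isobaric: P stays 583 kPa; V/T = const ⇒ T₂ = 932 K, V₂ = 37.6 L.
W = PΔV = 583×(37.6−10.0) kPa·L = 16100 J.

16100 J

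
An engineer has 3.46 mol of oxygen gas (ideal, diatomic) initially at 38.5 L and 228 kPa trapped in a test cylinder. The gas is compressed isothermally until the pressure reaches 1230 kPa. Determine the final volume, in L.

7.14 L

T₁ = P₁V₁/(nR) = 228×38.5/(3.46×8.314) = 305 K.
Isothermal: T stays 305 K; PV = const ⇒ V₂ = 7.14 L, P₂ = 1230 kPa.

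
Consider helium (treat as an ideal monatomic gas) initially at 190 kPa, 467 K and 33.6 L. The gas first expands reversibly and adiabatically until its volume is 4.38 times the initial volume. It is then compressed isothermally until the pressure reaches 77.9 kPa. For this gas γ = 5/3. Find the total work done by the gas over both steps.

2250 J

n = P₁V₁/(RT₁) = 190×33.6/(8.314×467) = 1.64 mol.
Step 1 — Adiabatic: TV^(γ−1) = const ⇒ T₂ = 467×(0.228)^0.667 = 174 K; PV^γ = const ⇒ P₂ = 16.2 kPa.
ΔU = nCvΔT = 1.64×12.5×(174−467) = -6000 J.
Q = 0 for an adiabatic process, so W = −ΔU = 6000 J.
State after step 1: P = 16.2 kPa, V = 147 L, T = 174 K.
Step 2 — Isothermal: T stays 174 K; PV = const ⇒ V₂ = 30.6 L, P₂ = 77.9 kPa.
ΔU = 0 (ideal gas, T constant).
W = nRT ln(V₂/V₁) = 1.64×8.314×174×ln(0.208) = -3740 J.
Q = ΔU + W = -3740 J.
Net over both steps: W = 2250 J, Q = -3740 J, ΔU = -6000 J.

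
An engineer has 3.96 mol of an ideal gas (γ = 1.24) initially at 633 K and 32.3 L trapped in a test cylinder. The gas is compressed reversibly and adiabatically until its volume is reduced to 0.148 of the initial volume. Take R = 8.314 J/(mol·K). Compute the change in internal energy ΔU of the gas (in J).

50500 J

P₁ = nRT₁/V₁ = 3.96×8.314×633/32.3 = 645 kPa.
Adiabatic: TV^(γ−1) = const ⇒ T₂ = 633×(6.76)^0.240 = 1000 K; PV^γ = const ⇒ P₂ = 6900 kPa.
For an ideal gas ΔU = nCvΔT with Cv = R/(γ−1) = 34.6 J/(mol·K).
ΔU = 3.96×34.6×(1000−633) = 50500 J.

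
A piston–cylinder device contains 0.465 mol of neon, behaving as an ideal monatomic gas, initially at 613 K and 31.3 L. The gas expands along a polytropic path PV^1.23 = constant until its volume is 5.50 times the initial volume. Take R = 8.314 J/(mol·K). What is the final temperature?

414 K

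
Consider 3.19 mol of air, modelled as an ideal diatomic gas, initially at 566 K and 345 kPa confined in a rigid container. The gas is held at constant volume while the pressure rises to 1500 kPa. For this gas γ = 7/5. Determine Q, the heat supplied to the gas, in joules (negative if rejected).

126000 J

V₁ = nRT₁/P₁ = 3.19×8.314×566/345 = 43.5 L.
Isochoric: V stays 43.5 L; P/T = const ⇒ T₂ = 2460 K, P₂ = 1500 kPa.
W = 0 (no volume change).
ΔU = nCvΔT = 3.19×20.8×(2460−566) = 126000 J.
Q = ΔU = 126000 J.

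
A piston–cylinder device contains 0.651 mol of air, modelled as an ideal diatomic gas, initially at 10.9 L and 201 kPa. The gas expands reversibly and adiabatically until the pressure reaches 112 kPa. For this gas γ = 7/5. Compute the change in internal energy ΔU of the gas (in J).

-843 J

T₁ = P₁V₁/(nR) = 201×10.9/(0.651×8.314) = 405 K.
Adiabatic: T₂/T₁ = (P₂/P₁)^((γ−1)/γ) ⇒ T₂ = 405×(0.557)^0.286 = 343 K; V₂ = 16.6 L.
For an ideal gas ΔU = nCvΔT with Cv = (5/2)R = 20.8 J/(mol·K).
ΔU = 0.651×20.8×(343−405) = -843 J.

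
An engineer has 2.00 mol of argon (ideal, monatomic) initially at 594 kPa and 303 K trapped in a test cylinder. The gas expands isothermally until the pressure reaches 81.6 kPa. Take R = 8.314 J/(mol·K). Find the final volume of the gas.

V₁ = nRT₁/P₁ = 2.00×8.314×303/594 = 8.48 L.
Isothermal: T stays 303 K; PV = const ⇒ V₂ = 61.7 L, P₂ = 81.6 kPa.

61.7 L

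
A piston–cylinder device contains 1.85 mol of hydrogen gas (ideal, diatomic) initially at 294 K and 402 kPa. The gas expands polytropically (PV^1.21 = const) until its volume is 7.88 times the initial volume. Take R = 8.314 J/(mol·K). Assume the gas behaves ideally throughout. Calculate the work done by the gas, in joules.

7570 J

V₁ = nRT₁/P₁ = 1.85×8.314×294/402 = 11.2 L.
Polytropic n=1.21: T₂ = T₁(V₁/V₂)^(n−1) = 294×(0.127)^0.21 = 191 K; P₂ = P₁(V₁/V₂)^n = 33.1 kPa.
W = (P₁V₁−P₂V₂)/(n−1) = (402×11.2−33.1×88.6)/0.21 = 7570 J.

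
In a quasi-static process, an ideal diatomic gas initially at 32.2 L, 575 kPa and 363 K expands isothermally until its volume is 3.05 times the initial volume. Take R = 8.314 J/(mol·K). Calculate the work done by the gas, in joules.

20600 J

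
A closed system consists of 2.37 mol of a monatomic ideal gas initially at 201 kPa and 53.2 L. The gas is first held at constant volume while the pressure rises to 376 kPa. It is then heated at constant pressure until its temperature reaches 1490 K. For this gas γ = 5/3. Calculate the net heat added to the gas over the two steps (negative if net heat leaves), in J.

T₁ = P₁V₁/(nR) = 201×53.2/(2.37×8.314) = 543 K.
Step 1 — Isochoric: V stays 53.2 L; P/T = const ⇒ T₂ = 1020 K, P₂ = 376 kPa.
W = 0 (no volume change).
ΔU = nCvΔT = 2.37×12.5×(1020−543) = 14000 J.
Q = ΔU = 14000 J.
State after step 1: P = 376 kPa, V = 53.2 L, T = 1020 K.
Step 2 — Isobaric: P stays 376 kPa; V/T = const ⇒ T₂ = 1490 K, V₂ = 78.1 L.
W = PΔV = 376×(78.1−53.2) kPa·L = 9360 J.
ΔU = nCvΔT = 2.37×12.5×(1490−1020) = 14000 J.
Q = ΔU + W = nCpΔT = 23400 J.
Net over both steps: W = 9360 J, Q = 37400 J, ΔU = 28000 J.

37400 J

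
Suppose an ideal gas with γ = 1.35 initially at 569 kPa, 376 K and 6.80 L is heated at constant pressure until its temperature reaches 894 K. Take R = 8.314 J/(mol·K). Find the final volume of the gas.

16.2 L

Isobaric: P stays 569 kPa; V/T = const ⇒ T₂ = 894 K, V₂ = 16.2 L.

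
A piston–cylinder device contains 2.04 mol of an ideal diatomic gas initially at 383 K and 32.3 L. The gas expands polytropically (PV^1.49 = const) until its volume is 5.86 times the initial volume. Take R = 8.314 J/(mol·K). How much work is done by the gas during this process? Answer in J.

P₁ = nRT₁/V₁ = 2.04×8.314×383/32.3 = 201 kPa.
Polytropic n=1.49: T₂ = T₁(V₁/V₂)^(n−1) = 383×(0.171)^0.49 = 161 K; P₂ = P₁(V₁/V₂)^n = 14.4 kPa.
W = (P₁V₁−P₂V₂)/(n−1) = (201×32.3−14.4×189)/0.49 = 7680 J.

7680 J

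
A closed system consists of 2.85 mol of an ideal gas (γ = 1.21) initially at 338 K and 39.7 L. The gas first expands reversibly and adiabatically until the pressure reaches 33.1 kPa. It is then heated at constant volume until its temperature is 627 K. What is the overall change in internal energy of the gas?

32600 J

P₁ = nRT₁/V₁ = 2.85×8.314×338/39.7 = 202 kPa.
Step 1 — Adiabatic: T₂/T₁ = (P₂/P₁)^((γ−1)/γ) ⇒ T₂ = 338×(0.164)^0.174 = 247 K; V₂ = 177 L.
ΔU = nCvΔT = 2.85×39.6×(247−338) = -10300 J.
Q = 0 for an adiabatic process, so W = −ΔU = 10300 J.
State after step 1: P = 33.1 kPa, V = 177 L, T = 247 K.
Step 2 — Isochoric: V stays 177 L; P/T = const ⇒ T₂ = 627 K, P₂ = 84.0 kPa.
W = 0 (no volume change).
ΔU = nCvΔT = 2.85×39.6×(627−247) = 42900 J.
Q = ΔU = 42900 J.
Net over both steps: W = 10300 J, Q = 42900 J, ΔU = 32600 J.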